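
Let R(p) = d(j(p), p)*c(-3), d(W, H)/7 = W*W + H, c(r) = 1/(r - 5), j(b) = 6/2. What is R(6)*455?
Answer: -47775/8 ≈ -5971.9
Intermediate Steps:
j(b) = 3 (j(b) = 6*(1/2) = 3)
c(r) = 1/(-5 + r)
d(W, H) = 7*H + 7*W**2 (d(W, H) = 7*(W*W + H) = 7*(W**2 + H) = 7*(H + W**2) = 7*H + 7*W**2)
R(p) = -63/8 - 7*p/8 (R(p) = (7*p + 7*3**2)/(-5 - 3) = (7*p + 7*9)/(-8) = (7*p + 63)*(-1/8) = (63 + 7*p)*(-1/8) = -63/8 - 7*p/8)
R(6)*455 = (-63/8 - 7/8*6)*455 = (-63/8 - 21/4)*455 = -105/8*455 = -47775/8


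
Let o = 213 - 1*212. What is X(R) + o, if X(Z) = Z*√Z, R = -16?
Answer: 1 - 64*I ≈ 1.0 - 64.0*I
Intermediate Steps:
X(Z) = Z^(3/2)
o = 1 (o = 213 - 212 = 1)
X(R) + o = (-16)^(3/2) + 1 = -64*I + 1 = 1 - 64*I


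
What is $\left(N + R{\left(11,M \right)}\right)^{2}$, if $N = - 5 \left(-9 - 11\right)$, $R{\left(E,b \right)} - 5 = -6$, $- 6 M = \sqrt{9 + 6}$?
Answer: $9801$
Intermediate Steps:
$M = - \frac{\sqrt{15}}{6}$ ($M = - \frac{\sqrt{9 + 6}}{6} = - \frac{\sqrt{15}}{6} \approx -0.6455$)
$R{\left(E,b \right)} = -1$ ($R{\left(E,b \right)} = 5 - 6 = -1$)
$N = 100$ ($N = \left(-5\right) \left(-20\right) = 100$)
$\left(N + R{\left(11,M \right)}\right)^{2} = \left(100 - 1\right)^{2} = 99^{2} = 9801$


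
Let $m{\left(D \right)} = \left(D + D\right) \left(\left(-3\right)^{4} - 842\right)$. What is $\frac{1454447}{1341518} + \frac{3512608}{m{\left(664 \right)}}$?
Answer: $- \frac{202646942823}{84734301434} \approx -2.3916$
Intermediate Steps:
$m{\left(D \right)} = - 1522 D$ ($m{\left(D \right)} = 2 D \left(81 - 842\right) = 2 D \left(-761\right) = - 1522 D$)
$\frac{1454447}{1341518} + \frac{3512608}{m{\left(664 \right)}} = \frac{1454447}{1341518} + \frac{3512608}{\left(-1522\right) 664} = 1454447 \cdot \frac{1}{1341518} + \frac{3512608}{-1010608} = \frac{1454447}{1341518} + 3512608 \left(- \frac{1}{1010608}\right) = \frac{1454447}{1341518} - \frac{219538}{63163} = - \frac{202646942823}{84734301434}$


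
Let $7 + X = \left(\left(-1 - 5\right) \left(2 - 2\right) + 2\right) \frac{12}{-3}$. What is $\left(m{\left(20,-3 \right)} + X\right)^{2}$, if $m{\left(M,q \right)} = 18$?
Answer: $9$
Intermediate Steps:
$X = -15$ ($X = -7 + \left(\left(-1 - 5\right) \left(2 - 2\right) + 2\right) \frac{12}{-3} = -7 + \left(\left(-6\right) 0 + 2\right) 12 \left(- \frac{1}{3}\right) = -7 + \left(0 + 2\right) \left(-4\right) = -7 + 2 \left(-4\right) = -7 - 8 = -15$)
$\left(m{\left(20,-3 \right)} + X\right)^{2} = \left(18 - 15\right)^{2} = 3^{2} = 9$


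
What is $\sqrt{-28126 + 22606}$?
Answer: $4 i \sqrt{345} \approx 74.297 i$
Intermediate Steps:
$\sqrt{-28126 + 22606} = \sqrt{-5520} = 4 i \sqrt{345}$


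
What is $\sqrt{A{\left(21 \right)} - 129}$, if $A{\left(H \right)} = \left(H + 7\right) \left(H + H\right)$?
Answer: $\sqrt{1047} \approx 32.357$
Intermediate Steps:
$A{\left(H \right)} = 2 H \left(7 + H\right)$ ($A{\left(H \right)} = \left(7 + H\right) 2 H = 2 H \left(7 + H\right)$)
$\sqrt{A{\left(21 \right)} - 129} = \sqrt{2 \cdot 21 \left(7 + 21\right) - 129} = \sqrt{2 \cdot 21 \cdot 28 - 129} = \sqrt{1176 - 129} = \sqrt{1047}$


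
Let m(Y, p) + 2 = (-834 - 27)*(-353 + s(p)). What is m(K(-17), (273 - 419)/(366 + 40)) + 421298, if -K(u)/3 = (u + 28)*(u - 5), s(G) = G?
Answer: 21040620/29 ≈ 7.2554e+5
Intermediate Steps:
K(u) = -3*(-5 + u)*(28 + u) (K(u) = -3*(u + 28)*(u - 5) = -3*(28 + u)*(-5 + u) = -3*(-5 + u)*(28 + u))
m(Y, p) = 303931 - 861*p (m(Y, p) = -2 + (-834 - 27)*(-353 + p) = -2 - 861*(-353 + p) = -2 + (303933 - 861*p) = 303931 - 861*p)
m(K(-17), (273 - 419)/(366 + 40)) + 421298 = (303931 - 861*(273 - 419)/(366 + 40)) + 421298 = (303931 - (-125706)/406) + 421298 = (303931 - 861*(-73/203)) + 421298 = (303931 + 8979/29) + 421298 = 8822978/29 + 421298 = 21040620/29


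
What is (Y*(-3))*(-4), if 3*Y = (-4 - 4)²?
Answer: 256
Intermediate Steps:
Y = 64/3 (Y = (-4 - 4)²/3 = (⅓)*(-8)² = (⅓)*64 = 64/3 ≈ 21.333)
(Y*(-3))*(-4) = ((64/3)*(-3))*(-4) = -64*(-4) = 256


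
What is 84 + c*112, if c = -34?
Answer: -3724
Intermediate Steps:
84 + c*112 = 84 - 34*112 = 84 - 3808 = -3724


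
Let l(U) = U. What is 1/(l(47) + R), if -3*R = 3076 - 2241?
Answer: -3/694 ≈ -0.0043228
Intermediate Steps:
R = -835/3 (R = -(3076 - 2241)/3 = -1/3*835 = -835/3 ≈ -278.33)
1/(l(47) + R) = 1/(47 - 835/3) = 1/(-694/3) = -3/694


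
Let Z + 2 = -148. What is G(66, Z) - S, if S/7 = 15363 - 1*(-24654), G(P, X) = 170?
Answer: -279949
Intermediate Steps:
Z = -150 (Z = -2 - 148 = -150)
S = 280119 (S = 7*(15363 - 1*(-24654)) = 7*(15363 + 24654) = 7*40017 = 280119)
G(66, Z) - S = 170 - 1*280119 = 170 - 280119 = -279949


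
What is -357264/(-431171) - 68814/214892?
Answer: 23551287147/46327599266 ≈ 0.50836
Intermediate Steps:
-357264/(-431171) - 68814/214892 = -357264*(-1/431171) - 68814*1/214892 = 357264/431171 - 34407/107446 = 23551287147/46327599266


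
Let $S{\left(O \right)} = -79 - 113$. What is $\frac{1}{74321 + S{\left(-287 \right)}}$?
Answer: $\frac{1}{74129} \approx 1.349 \cdot 10^{-5}$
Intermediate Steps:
$S{\left(O \right)} = -192$
$\frac{1}{74321 + S{\left(-287 \right)}} = \frac{1}{74321 - 192} = \frac{1}{74129}$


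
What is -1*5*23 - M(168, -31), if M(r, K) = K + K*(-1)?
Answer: -115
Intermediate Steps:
M(r, K) = 0 (M(r, K) = K - K = 0)
-1*5*23 - M(168, -31) = -1*5*23 - 1*0 = -5*23 + 0 = -115 + 0 = -115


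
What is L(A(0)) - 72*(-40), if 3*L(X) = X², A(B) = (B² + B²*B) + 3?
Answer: 2883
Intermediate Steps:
A(B) = 3 + B² + B³ (A(B) = (B² + B³) + 3 = 3 + B² + B³)
L(X) = X²/3
L(A(0)) - 72*(-40) = (3 + 0² + 0³)²/3 - 72*(-40) = (3 + 0 + 0)²/3 + 2880 = (⅓)*3² + 2880 = (⅓)*9 + 2880 = 3 + 2880 = 2883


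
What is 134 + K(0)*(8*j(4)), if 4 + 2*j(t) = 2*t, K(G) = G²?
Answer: 134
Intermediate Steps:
j(t) = -2 + t (j(t) = -2 + (2*t)/2 = -2 + t)
134 + K(0)*(8*j(4)) = 134 + 0²*(8*(-2 + 4)) = 134 + 0*(8*2) = 134 + 0*16 = 134 + 0 = 134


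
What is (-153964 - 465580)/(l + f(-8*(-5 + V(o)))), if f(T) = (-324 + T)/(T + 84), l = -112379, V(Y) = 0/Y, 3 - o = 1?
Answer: 4801466/870955 ≈ 5.5129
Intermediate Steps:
o = 2 (o = 3 - 1*1 = 3 - 1 = 2)
V(Y) = 0
f(T) = (-324 + T)/(84 + T)
(-153964 - 465580)/(l + f(-8*(-5 + V(o)))) = (-153964 - 465580)/(-112379 + (-324 - 8*(-5 + 0))/(84 - 8*(-5 + 0))) = -619544/(-112379 + (-324 - 8*(-5))/(84 - 8*(-5))) = -619544/(-112379 + (-324 + 40)/(84 + 40)) = -619544/(-112379 - 284/124) = -619544/(-112379 + (1/124)*(-284)) = -619544/(-112379 - 71/31) = -619544/(-3483820/31) = -619544*(-31/3483820) = 4801466/870955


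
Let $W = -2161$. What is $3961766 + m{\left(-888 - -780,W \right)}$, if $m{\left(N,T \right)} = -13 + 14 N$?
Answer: $3960241$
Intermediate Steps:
$3961766 + m{\left(-888 - -780,W \right)} = 3961766 + \left(-13 + 14 \left(-888 - -780\right)\right) = 3961766 + \left(-13 + 14 \left(-888 + 780\right)\right) = 3961766 + \left(-13 + 14 \left(-108\right)\right) = 3961766 - 1525 = 3960241$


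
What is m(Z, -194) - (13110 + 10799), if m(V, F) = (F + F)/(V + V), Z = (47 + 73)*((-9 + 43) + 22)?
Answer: -80334337/3360 ≈ -23909.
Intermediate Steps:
Z = 6720 (Z = 120*(34 + 22) = 120*56 = 6720)
m(V, F) = F/V (m(V, F) = (2*F)/((2*V)) = (2*F)*(1/(2*V)) = F/V)
m(Z, -194) - (13110 + 10799) = -194/6720 - (13110 + 10799) = -194*1/6720 - 1*23909 = -97/3360 - 23909 = -80334337/3360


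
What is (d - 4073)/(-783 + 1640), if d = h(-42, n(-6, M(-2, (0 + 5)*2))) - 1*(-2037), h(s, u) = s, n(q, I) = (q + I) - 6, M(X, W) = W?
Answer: -2078/857 ≈ -2.4247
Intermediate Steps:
n(q, I) = -6 + I + q (n(q, I) = (I + q) - 6 = -6 + I + q)
d = 1995 (d = -42 - 1*(-2037) = -42 + 2037 = 1995)
(d - 4073)/(-783 + 1640) = (1995 - 4073)/(-783 + 1640) = -2078/857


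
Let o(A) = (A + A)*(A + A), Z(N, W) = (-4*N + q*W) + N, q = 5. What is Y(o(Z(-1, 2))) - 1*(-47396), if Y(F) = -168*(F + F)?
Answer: -179740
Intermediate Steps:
Z(N, W) = -3*N + 5*W (Z(N, W) = (-4*N + 5*W) + N = -3*N + 5*W)
o(A) = 4*A**2 (o(A) = (2*A)*(2*A) = 4*A**2)
Y(F) = -336*F
Y(o(Z(-1, 2))) - 1*(-47396) = -1344*(-3*(-1) + 5*2)**2 - 1*(-47396) = -1344*(3 + 10)**2 + 47396 = -1344*13**2 + 47396 = -1344*169 + 47396 = -336*676 + 47396 = -227136 + 47396 = -179740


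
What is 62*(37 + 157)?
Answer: 12028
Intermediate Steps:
62*(37 + 157) = 62*194 = 12028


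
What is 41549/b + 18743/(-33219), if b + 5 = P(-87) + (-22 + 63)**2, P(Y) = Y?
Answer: 1350433604/52784991 ≈ 25.584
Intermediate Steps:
b = 1589 (b = -5 + (-87 + (-22 + 63)**2) = -5 + (-87 + 41**2) = -5 + (-87 + 1681) = -5 + 1594 = 1589)
41549/b + 18743/(-33219) = 41549/1589 + 18743/(-33219) = 41549*(1/1589) + 18743*(-1/33219) = 41549/1589 - 18743/33219 = 1350433604/52784991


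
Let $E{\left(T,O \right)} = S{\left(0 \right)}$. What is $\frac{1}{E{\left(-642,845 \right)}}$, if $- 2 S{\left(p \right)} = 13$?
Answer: $- \frac{2}{13} \approx -0.15385$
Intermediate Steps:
$S{\left(p \right)} = - \frac{13}{2}$ ($S{\left(p \right)} = \left(- \frac{1}{2}\right) 13 = - \frac{13}{2}$)
$E{\left(T,O \right)} = - \frac{13}{2}$
$\frac{1}{E{\left(-642,845 \right)}} = \frac{1}{- \frac{13}{2}} = - \frac{2}{13}$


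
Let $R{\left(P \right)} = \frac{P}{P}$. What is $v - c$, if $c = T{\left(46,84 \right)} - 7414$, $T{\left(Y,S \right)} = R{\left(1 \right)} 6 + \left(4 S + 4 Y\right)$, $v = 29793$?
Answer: $36681$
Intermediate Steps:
$R{\left(P \right)} = 1$
$T{\left(Y,S \right)} = 6 + 4 S + 4 Y$ ($T{\left(Y,S \right)} = 1 \cdot 6 + \left(4 S + 4 Y\right) = 6 + \left(4 S + 4 Y\right) = 6 + 4 S + 4 Y$)
$c = -6888$ ($c = \left(6 + 4 \cdot 84 + 4 \cdot 46\right) - 7414 = \left(6 + 336 + 184\right) - 7414 = 526 - 7414 = -6888$)
$v - c = 29793 - -6888 = 29793 + 6888 = 36681$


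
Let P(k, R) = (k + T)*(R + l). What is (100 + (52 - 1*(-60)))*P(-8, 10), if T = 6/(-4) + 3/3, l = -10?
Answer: 0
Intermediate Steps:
T = -1/2 (T = 6*(-1/4) + 3*(1/3) = -3/2 + 1 = -1/2 ≈ -0.50000)
P(k, R) = (-10 + R)*(-1/2 + k) (P(k, R) = (k - 1/2)*(R - 10) = (-1/2 + k)*(-10 + R) = (-10 + R)*(-1/2 + k))
(100 + (52 - 1*(-60)))*P(-8, 10) = (100 + (52 - 1*(-60)))*(5 - 10*(-8) - 1/2*10 + 10*(-8)) = (100 + (52 + 60))*(5 + 80 - 5 - 80) = (100 + 112)*0 = 212*0 = 0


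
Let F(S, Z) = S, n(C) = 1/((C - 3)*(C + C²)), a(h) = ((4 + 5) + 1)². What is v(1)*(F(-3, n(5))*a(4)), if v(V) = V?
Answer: -300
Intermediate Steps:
a(h) = 100 (a(h) = (9 + 1)² = 10² = 100)
n(C) = 1/((-3 + C)*(C + C²))
v(1)*(F(-3, n(5))*a(4)) = 1*(-3*100) = 1*(-300) = -300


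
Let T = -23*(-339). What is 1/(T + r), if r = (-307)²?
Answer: 1/102046 ≈ 9.7995e-6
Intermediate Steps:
T = 7797
r = 94249
1/(T + r) = 1/(7797 + 94249) = 1/102046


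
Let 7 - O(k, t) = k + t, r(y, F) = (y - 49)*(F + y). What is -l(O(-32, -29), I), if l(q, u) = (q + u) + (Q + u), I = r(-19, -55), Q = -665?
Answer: -9467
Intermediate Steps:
r(y, F) = (-49 + y)*(F + y)
O(k, t) = 7 - k - t (O(k, t) = 7 - (k + t) = 7 + (-k - t) = 7 - k - t)
I = 5032 (I = (-19)**2 - 49*(-55) - 49*(-19) - 55*(-19) = 361 + 2695 + 931 + 1045 = 5032)
l(q, u) = -665 + q + 2*u (l(q, u) = (q + u) + (-665 + u) = -665 + q + 2*u)
-l(O(-32, -29), I) = -(-665 + (7 - 1*(-32) - 1*(-29)) + 2*5032) = -(-665 + (7 + 32 + 29) + 10064) = -(-665 + 68 + 10064) = -1*9467 = -9467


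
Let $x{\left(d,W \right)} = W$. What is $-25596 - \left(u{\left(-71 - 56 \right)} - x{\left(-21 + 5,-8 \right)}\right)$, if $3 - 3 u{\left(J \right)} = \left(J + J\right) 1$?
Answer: $- \frac{77069}{3} \approx -25690.0$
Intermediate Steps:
$u{\left(J \right)} = 1 - \frac{2 J}{3}$ ($u{\left(J \right)} = 1 - \frac{\left(J + J\right) 1}{3} = 1 - \frac{2 J 1}{3} = 1 - \frac{2 J}{3}$)
$-25596 - \left(u{\left(-71 - 56 \right)} - x{\left(-21 + 5,-8 \right)}\right) = -25596 - \left(\left(1 - \frac{2 \left(-71 - 56\right)}{3}\right) - -8\right) = -25596 - \left(\left(1 - - \frac{254}{3}\right) + 8\right) = -25596 - \left(\left(1 + \frac{254}{3}\right) + 8\right) = -25596 - \left(\frac{257}{3} + 8\right) = -25596 - \frac{281}{3} = - \frac{77069}{3}$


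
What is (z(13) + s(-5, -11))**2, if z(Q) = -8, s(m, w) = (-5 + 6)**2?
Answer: 49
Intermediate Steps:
s(m, w) = 1 (s(m, w) = 1**2 = 1)
(z(13) + s(-5, -11))**2 = (-8 + 1)**2 = (-7)**2 = 49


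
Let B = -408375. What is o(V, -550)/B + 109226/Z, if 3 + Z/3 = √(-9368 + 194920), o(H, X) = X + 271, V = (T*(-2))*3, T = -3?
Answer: 4961881583/8419013625 + 436904*√11597/556629 ≈ 85.116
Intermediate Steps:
V = 18 (V = -3*(-2)*3 = 6*3 = 18)
o(H, X) = 271 + X
Z = -9 + 12*√11597 (Z = -9 + 3*√(-9368 + 194920) = -9 + 3*√185552 = -9 + 3*(4*√11597) = -9 + 12*√11597 ≈ 1283.3)
o(V, -550)/B + 109226/Z = (271 - 550)/(-408375) + 109226/(-9 + 12*√11597) = -279*(-1/408375) + 109226/(-9 + 12*√11597) = 31/45375 + 109226/(-9 + 12*√11597)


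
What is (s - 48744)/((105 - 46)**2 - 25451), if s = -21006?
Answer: 6975/2197 ≈ 3.1748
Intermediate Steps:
(s - 48744)/((105 - 46)**2 - 25451) = (-21006 - 48744)/((105 - 46)**2 - 25451) = -69750/(59**2 - 25451) = -69750/(3481 - 25451) = -69750/(-21970) = -69750*(-1/21970) = 6975/2197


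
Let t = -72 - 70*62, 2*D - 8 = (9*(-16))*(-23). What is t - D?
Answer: -6072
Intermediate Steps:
D = 1660 (D = 4 + ((9*(-16))*(-23))/2 = 4 + (-144*(-23))/2 = 4 + (1/2)*3312 = 4 + 1656 = 1660)
t = -4412 (t = -72 - 4340 = -4412)
t - D = -4412 - 1*1660 = -4412 - 1660 = -6072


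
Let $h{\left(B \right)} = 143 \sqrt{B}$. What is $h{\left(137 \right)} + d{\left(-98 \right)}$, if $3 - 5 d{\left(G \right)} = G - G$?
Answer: $\frac{3}{5} + 143 \sqrt{137} \approx 1674.4$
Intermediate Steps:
$d{\left(G \right)} = \frac{3}{5}$ ($d{\left(G \right)} = \frac{3}{5} - \frac{G - G}{5} = \frac{3}{5} - 0 = \frac{3}{5} + 0 = \frac{3}{5}$)
$h{\left(137 \right)} + d{\left(-98 \right)} = 143 \sqrt{137} + \frac{3}{5} = \frac{3}{5} + 143 \sqrt{137}$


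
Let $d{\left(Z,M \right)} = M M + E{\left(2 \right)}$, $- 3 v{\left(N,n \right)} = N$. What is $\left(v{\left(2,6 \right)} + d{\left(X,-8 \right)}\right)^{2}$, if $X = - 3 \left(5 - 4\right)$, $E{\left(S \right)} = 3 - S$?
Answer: $\frac{37249}{9} \approx 4138.8$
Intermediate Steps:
$X = -3$ ($X = \left(-3\right) 1 = -3$)
$v{\left(N,n \right)} = - \frac{N}{3}$
$d{\left(Z,M \right)} = 1 + M^{2}$ ($d{\left(Z,M \right)} = M M + \left(3 - 2\right) = M^{2} + \left(3 - 2\right) = M^{2} + 1 = 1 + M^{2}$)
$\left(v{\left(2,6 \right)} + d{\left(X,-8 \right)}\right)^{2} = \left(\left(- \frac{1}{3}\right) 2 + \left(1 + \left(-8\right)^{2}\right)\right)^{2} = \left(- \frac{2}{3} + \left(1 + 64\right)\right)^{2} = \left(- \frac{2}{3} + 65\right)^{2} = \left(\frac{193}{3}\right)^{2} = \frac{37249}{9}$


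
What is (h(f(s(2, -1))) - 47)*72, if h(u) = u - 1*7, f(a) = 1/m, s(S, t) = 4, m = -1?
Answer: -3960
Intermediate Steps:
f(a) = -1 (f(a) = 1/(-1) = -1)
h(u) = -7 + u (h(u) = u - 7 = -7 + u)
(h(f(s(2, -1))) - 47)*72 = ((-7 - 1) - 47)*72 = (-8 - 47)*72 = -55*72 = -3960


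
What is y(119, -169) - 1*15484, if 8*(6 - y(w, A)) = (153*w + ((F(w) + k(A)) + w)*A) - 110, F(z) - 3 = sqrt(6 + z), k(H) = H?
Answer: -18733 + 845*sqrt(5)/8 ≈ -18497.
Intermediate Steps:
F(z) = 3 + sqrt(6 + z)
y(w, A) = 79/4 - 153*w/8 - A*(3 + A + w + sqrt(6 + w))/8 (y(w, A) = 6 - ((153*w + (((3 + sqrt(6 + w)) + A) + w)*A) - 110)/8 = 6 - ((153*w + ((3 + A + sqrt(6 + w)) + w)*A) - 110)/8 = 6 - ((153*w + (3 + A + w + sqrt(6 + w))*A) - 110)/8 = 6 - ((153*w + A*(3 + A + w + sqrt(6 + w))) - 110)/8 = 6 - (-110 + 153*w + A*(3 + A + w + sqrt(6 + w)))/8 = 6 + (55/4 - 153*w/8 - A*(3 + A + w + sqrt(6 + w))/8) = 79/4 - 153*w/8 - A*(3 + A + w + sqrt(6 + w))/8)
y(119, -169) - 1*15484 = (79/4 - 153/8*119 - 1/8*(-169)**2 - 1/8*(-169)*119 - 1/8*(-169)*(3 + sqrt(6 + 119))) - 1*15484 = (79/4 - 18207/8 - 1/8*28561 + 20111/8 - 1/8*(-169)*(3 + sqrt(125))) - 15484 = (79/4 - 18207/8 - 28561/8 + 20111/8 - 1/8*(-169)*(3 + 5*sqrt(5))) - 15484 = (79/4 - 18207/8 - 28561/8 + 20111/8 + (507/8 + 845*sqrt(5)/8)) - 15484 = (-3249 + 845*sqrt(5)/8) - 15484 = -18733 + 845*sqrt(5)/8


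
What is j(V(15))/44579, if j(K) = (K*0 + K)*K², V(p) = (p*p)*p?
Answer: 38443359375/44579 ≈ 8.6237e+5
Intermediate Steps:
V(p) = p³ (V(p) = p²*p = p³)
j(K) = K³ (j(K) = (0 + K)*K² = K*K² = K³)
j(V(15))/44579 = (15³)³/44579 = 3375³*(1/44579) = 38443359375*(1/44579) = 38443359375/44579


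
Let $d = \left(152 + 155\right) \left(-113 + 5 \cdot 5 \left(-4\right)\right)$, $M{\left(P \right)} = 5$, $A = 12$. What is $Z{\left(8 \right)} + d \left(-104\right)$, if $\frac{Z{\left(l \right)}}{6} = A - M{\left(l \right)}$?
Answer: $6800706$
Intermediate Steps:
$Z{\left(l \right)} = 42$ ($Z{\left(l \right)} = 6 \left(12 - 5\right) = 6 \cdot 7 = 42$)
$d = -65391$ ($d = 307 \left(-113 + 25 \left(-4\right)\right) = 307 \left(-113 - 100\right) = 307 \left(-213\right) = -65391$)
$Z{\left(8 \right)} + d \left(-104\right) = 42 - -6800664 = 42 + 6800664 = 6800706$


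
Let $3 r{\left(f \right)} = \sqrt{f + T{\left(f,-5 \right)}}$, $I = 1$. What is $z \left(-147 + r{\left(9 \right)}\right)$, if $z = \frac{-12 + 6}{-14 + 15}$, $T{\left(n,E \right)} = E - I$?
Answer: $882 - 2 \sqrt{3} \approx 878.54$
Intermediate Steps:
$T{\left(n,E \right)} = -1 + E$ ($T{\left(n,E \right)} = E - 1 = -1 + E$)
$z = -6$ ($z = - \frac{6}{1} = \left(-6\right) 1 = -6$)
$r{\left(f \right)} = \frac{\sqrt{-6 + f}}{3}$ ($r{\left(f \right)} = \frac{\sqrt{f - 6}}{3} = \frac{\sqrt{-6 + f}}{3}$)
$z \left(-147 + r{\left(9 \right)}\right) = - 6 \left(-147 + \frac{\sqrt{-6 + 9}}{3}\right) = - 6 \left(-147 + \frac{\sqrt{3}}{3}\right) = 882 - 2 \sqrt{3}$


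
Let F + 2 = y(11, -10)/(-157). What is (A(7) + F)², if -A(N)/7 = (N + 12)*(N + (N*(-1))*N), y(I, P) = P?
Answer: 768599383204/24649 ≈ 3.1182e+7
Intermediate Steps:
A(N) = -7*(12 + N)*(N - N²) (A(N) = -7*(N + 12)*(N + (N*(-1))*N) = -7*(12 + N)*(N + (-N)*N) = -7*(12 + N)*(N - N²))
F = -304/157 (F = -2 - 10/(-157) = -2 - 10*(-1/157) = -2 + 10/157 = -304/157 ≈ -1.9363)
(A(7) + F)² = (7*7*(-12 + 7² + 11*7) - 304/157)² = (7*7*(-12 + 49 + 77) - 304/157)² = (7*7*114 - 304/157)² = (5586 - 304/157)² = (876698/157)² = 768599383204/24649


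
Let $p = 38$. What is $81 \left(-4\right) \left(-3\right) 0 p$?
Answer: $0$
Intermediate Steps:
$81 \left(-4\right) \left(-3\right) 0 p = 81 \left(-4\right) \left(-3\right) 0 \cdot 38 = 81 \cdot 12 \cdot 0 \cdot 38 = 81 \cdot 0 \cdot 38 = 0 \cdot 38 = 0$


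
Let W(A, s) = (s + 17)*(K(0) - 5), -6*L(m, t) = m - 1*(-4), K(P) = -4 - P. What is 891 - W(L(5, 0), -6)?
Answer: 990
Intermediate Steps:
L(m, t) = -⅔ - m/6 (L(m, t) = -(m - 1*(-4))/6 = -(m + 4)/6 = -(4 + m)/6 = -⅔ - m/6)
W(A, s) = -153 - 9*s (W(A, s) = (s + 17)*((-4 - 1*0) - 5) = (17 + s)*((-4 + 0) - 5) = (17 + s)*(-4 - 5) = (17 + s)*(-9) = -153 - 9*s)
891 - W(L(5, 0), -6) = 891 - (-153 - 9*(-6)) = 891 - (-153 + 54) = 891 - 1*(-99) = 891 + 99 = 990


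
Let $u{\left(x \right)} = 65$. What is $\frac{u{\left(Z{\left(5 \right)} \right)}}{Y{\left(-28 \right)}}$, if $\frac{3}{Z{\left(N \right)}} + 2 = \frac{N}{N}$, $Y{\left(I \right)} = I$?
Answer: $- \frac{65}{28} \approx -2.3214$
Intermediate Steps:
$Z{\left(N \right)} = -3$ ($Z{\left(N \right)} = \frac{3}{-2 + \frac{N}{N}} = \frac{3}{-2 + 1} = \frac{3}{-1} = 3 \left(-1\right) = -3$)
$\frac{u{\left(Z{\left(5 \right)} \right)}}{Y{\left(-28 \right)}} = \frac{65}{-28} = 65 \left(- \frac{1}{28}\right) = - \frac{65}{28}$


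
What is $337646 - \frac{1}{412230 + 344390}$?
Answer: $\frac{255469716519}{756620} \approx 3.3765 \cdot 10^{5}$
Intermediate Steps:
$337646 - \frac{1}{412230 + 344390} = 337646 - \frac{1}{756620} = \frac{255469716519}{756620}$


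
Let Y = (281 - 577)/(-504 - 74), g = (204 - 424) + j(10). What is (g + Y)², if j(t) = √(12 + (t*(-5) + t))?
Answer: 4021280036/83521 - 253728*I*√7/289 ≈ 48147.0 - 2322.8*I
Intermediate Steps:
j(t) = √(12 - 4*t) (j(t) = √(12 + (-5*t + t)) = √(12 - 4*t))
g = -220 + 2*I*√7 (g = (204 - 424) + 2*√(3 - 1*10) = -220 + 2*√(3 - 10) = -220 + 2*√(-7) = -220 + 2*(I*√7) = -220 + 2*I*√7 ≈ -220.0 + 5.2915*I)
Y = 148/289 (Y = -296/(-578) = -296*(-1/578) = 148/289 ≈ 0.51211)
(g + Y)² = ((-220 + 2*I*√7) + 148/289)² = (-63432/289 + 2*I*√7)²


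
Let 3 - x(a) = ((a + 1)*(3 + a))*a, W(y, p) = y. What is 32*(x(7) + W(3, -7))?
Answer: -17728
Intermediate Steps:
x(a) = 3 - a*(1 + a)*(3 + a) (x(a) = 3 - (a + 1)*(3 + a)*a = 3 - (1 + a)*(3 + a)*a = 3 - a*(1 + a)*(3 + a))
32*(x(7) + W(3, -7)) = 32*((3 - 1*7³ - 4*7² - 3*7) + 3) = 32*((3 - 1*343 - 4*49 - 21) + 3) = 32*((3 - 343 - 196 - 21) + 3) = 32*(-557 + 3) = 32*(-554) = -17728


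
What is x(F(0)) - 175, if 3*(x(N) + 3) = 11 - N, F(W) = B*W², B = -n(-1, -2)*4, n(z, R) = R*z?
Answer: -523/3 ≈ -174.33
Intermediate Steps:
B = -8 (B = -(-2)*(-1)*4 = -1*2*4 = -2*4 = -8)
F(W) = -8*W²
x(N) = ⅔ - N/3 (x(N) = -3 + (11 - N)/3 = -3 + (11/3 - N/3) = ⅔ - N/3)
x(F(0)) - 175 = (⅔ - (-8)*0²/3) - 175 = (⅔ - (-8)*0/3) - 175 = (⅔ - ⅓*0) - 175 = (⅔ + 0) - 175 = ⅔ - 175 = -523/3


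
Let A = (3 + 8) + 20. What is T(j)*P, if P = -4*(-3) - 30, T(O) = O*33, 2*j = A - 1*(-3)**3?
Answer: -17226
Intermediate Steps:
A = 31 (A = 11 + 20 = 31)
j = 29 (j = (31 - 1*(-3)**3)/2 = (31 - 1*(-27))/2 = (31 + 27)/2 = (1/2)*58 = 29)
T(O) = 33*O
P = -18 (P = 12 - 30 = -18)
T(j)*P = (33*29)*(-18) = 957*(-18) = -17226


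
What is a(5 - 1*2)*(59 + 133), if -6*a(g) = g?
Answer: -96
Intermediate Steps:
a(g) = -g/6
a(5 - 1*2)*(59 + 133) = (-(5 - 1*2)/6)*(59 + 133) = -(5 - 2)/6*192 = -1/6*3*192 = -1/2*192 = -96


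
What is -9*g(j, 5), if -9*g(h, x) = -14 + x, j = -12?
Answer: -9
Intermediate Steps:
g(h, x) = 14/9 - x/9 (g(h, x) = -(-14 + x)/9 = 14/9 - x/9)
-9*g(j, 5) = -9*(14/9 - ⅑*5) = -9*(14/9 - 5/9) = -9*1 = -9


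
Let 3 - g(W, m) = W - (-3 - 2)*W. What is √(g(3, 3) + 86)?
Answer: √71 ≈ 8.4261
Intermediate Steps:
g(W, m) = 3 - 6*W (g(W, m) = 3 - (W - (-3 - 2)*W) = 3 - (W - (-5)*W) = 3 - (W + 5*W) = 3 - 6*W)
√(g(3, 3) + 86) = √((3 - 6*3) + 86) = √((3 - 18) + 86) = √(-15 + 86) = √71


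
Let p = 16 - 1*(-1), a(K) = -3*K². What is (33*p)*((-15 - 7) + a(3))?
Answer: -27489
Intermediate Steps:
p = 17 (p = 16 + 1 = 17)
(33*p)*((-15 - 7) + a(3)) = (33*17)*((-15 - 7) - 3*3²) = 561*(-22 - 3*9) = 561*(-22 - 27) = 561*(-49) = -27489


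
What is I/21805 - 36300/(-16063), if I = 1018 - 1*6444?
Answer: 704363662/350253715 ≈ 2.0110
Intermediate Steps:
I = -5426 (I = 1018 - 6444 = -5426)
I/21805 - 36300/(-16063) = -5426/21805 - 36300/(-16063) = -5426*1/21805 - 36300*(-1/16063) = -5426/21805 + 36300/16063 = 704363662/350253715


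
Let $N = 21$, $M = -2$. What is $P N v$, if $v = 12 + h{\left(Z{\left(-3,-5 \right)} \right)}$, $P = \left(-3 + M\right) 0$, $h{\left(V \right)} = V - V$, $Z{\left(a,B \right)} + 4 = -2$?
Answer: $0$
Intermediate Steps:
$Z{\left(a,B \right)} = -6$ ($Z{\left(a,B \right)} = -4 - 2 = -6$)
$h{\left(V \right)} = 0$
$P = 0$ ($P = \left(-3 - 2\right) 0 = \left(-5\right) 0 = 0$)
$v = 12$ ($v = 12 + 0 = 12$)
$P N v = 0 \cdot 21 \cdot 12 = 0 \cdot 12 = 0$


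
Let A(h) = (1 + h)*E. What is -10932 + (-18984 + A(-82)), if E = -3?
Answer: -29673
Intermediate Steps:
A(h) = -3 - 3*h (A(h) = (1 + h)*(-3) = -3 - 3*h)
-10932 + (-18984 + A(-82)) = -10932 + (-18984 + (-3 - 3*(-82))) = -10932 + (-18984 + (-3 + 246)) = -10932 + (-18984 + 243) = -10932 - 18741 = -29673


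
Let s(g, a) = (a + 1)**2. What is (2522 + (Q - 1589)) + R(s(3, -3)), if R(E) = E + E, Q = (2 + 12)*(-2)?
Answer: 913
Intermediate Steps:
s(g, a) = (1 + a)**2
Q = -28 (Q = 14*(-2) = -28)
R(E) = 2*E
(2522 + (Q - 1589)) + R(s(3, -3)) = (2522 + (-28 - 1589)) + 2*(1 - 3)**2 = (2522 - 1617) + 2*(-2)**2 = 905 + 2*4 = 905 + 8 = 913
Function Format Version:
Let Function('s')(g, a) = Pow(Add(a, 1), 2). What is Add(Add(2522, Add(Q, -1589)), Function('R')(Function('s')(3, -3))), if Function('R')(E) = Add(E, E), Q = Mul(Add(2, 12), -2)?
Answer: 913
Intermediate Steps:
Function('s')(g, a) = Pow(Add(1, a), 2)
Q = -28 (Q = Mul(14, -2) = -28)
Function('R')(E) = Mul(2, E)
Add(Add(2522, Add(Q, -1589)), Function('R')(Function('s')(3, -3))) = Add(Add(2522, Add(-28, -1589)), Mul(2, Pow(Add(1, -3), 2))) = Add(Add(2522, -1617), Mul(2, Pow(-2, 2))) = Add(905, Mul(2, 4)) = Add(905, 8) = 913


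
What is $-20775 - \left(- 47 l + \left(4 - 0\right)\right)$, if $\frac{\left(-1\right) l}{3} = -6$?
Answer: $-19933$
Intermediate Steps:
$l = 18$ ($l = \left(-3\right) \left(-6\right) = 18$)
$-20775 - \left(- 47 l + \left(4 - 0\right)\right) = -20775 - \left(\left(-47\right) 18 + \left(4 - 0\right)\right) = -20775 - \left(-846 + \left(4 + 0\right)\right) = -20775 - \left(-846 + 4\right) = -20775 - -842 = -20775 + 842 = -19933$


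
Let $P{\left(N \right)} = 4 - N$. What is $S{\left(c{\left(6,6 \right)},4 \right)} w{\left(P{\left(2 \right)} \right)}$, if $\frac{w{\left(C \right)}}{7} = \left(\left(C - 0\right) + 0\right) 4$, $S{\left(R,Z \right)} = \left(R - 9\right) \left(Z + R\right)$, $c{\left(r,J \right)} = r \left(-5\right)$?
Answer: $56784$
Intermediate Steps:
$c{\left(r,J \right)} = - 5 r$
$S{\left(R,Z \right)} = \left(-9 + R\right) \left(R + Z\right)$
$w{\left(C \right)} = 28 C$ ($w{\left(C \right)} = 7 \left(\left(C - 0\right) + 0\right) 4 = 7 \left(\left(C + 0\right) + 0\right) 4 = 7 \left(C + 0\right) 4 = 7 C 4 = 7 \cdot 4 C = 28 C$)
$S{\left(c{\left(6,6 \right)},4 \right)} w{\left(P{\left(2 \right)} \right)} = \left(\left(\left(-5\right) 6\right)^{2} - 9 \left(\left(-5\right) 6\right) - 36 + \left(-5\right) 6 \cdot 4\right) 28 \left(4 - 2\right) = \left(\left(-30\right)^{2} - -270 - 36 - 120\right) 28 \left(4 - 2\right) = \left(900 + 270 - 36 - 120\right) 28 \cdot 2 = 1014 \cdot 56 = 56784$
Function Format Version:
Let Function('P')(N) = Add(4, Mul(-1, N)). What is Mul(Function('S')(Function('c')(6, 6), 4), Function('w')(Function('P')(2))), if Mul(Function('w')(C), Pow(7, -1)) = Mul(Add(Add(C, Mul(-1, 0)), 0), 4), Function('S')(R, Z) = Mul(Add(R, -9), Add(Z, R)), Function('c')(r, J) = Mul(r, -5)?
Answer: 56784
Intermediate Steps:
Function('c')(r, J) = Mul(-5, r)
Function('S')(R, Z) = Mul(Add(-9, R), Add(R, Z))
Function('w')(C) = Mul(28, C) (Function('w')(C) = Mul(7, Mul(Add(Add(C, Mul(-1, 0)), 0), 4)) = Mul(7, Mul(Add(Add(C, 0), 0), 4)) = Mul(7, Mul(Add(C, 0), 4)) = Mul(7, Mul(C, 4)) = Mul(7, Mul(4, C)) = Mul(28, C))
Mul(Function('S')(Function('c')(6, 6), 4), Function('w')(Function('P')(2))) = Mul(Add(Pow(Mul(-5, 6), 2), Mul(-9, Mul(-5, 6)), Mul(-9, 4), Mul(Mul(-5, 6), 4)), Mul(28, Add(4, Mul(-1, 2)))) = Mul(Add(Pow(-30, 2), Mul(-9, -30), -36, Mul(-30, 4)), Mul(28, Add(4, -2))) = Mul(Add(900, 270, -36, -120), Mul(28, 2)) = Mul(1014, 56) = 56784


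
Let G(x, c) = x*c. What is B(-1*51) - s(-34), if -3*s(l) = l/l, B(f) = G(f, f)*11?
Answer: 85834/3 ≈ 28611.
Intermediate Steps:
G(x, c) = c*x
B(f) = 11*f² (B(f) = (f*f)*11 = f²*11 = 11*f²)
s(l) = -⅓ (s(l) = -l/(3*l) = -⅓*1 = -⅓)
B(-1*51) - s(-34) = 11*(-1*51)² - 1*(-⅓) = 11*(-51)² + ⅓ = 11*2601 + ⅓ = 28611 + ⅓ = 85834/3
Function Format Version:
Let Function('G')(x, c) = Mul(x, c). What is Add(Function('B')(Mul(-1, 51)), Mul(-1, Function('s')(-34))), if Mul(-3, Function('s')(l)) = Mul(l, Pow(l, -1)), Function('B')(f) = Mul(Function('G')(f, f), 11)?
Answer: Rational(85834, 3) ≈ 28611.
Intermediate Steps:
Function('G')(x, c) = Mul(c, x)
Function('B')(f) = Mul(11, Pow(f, 2)) (Function('B')(f) = Mul(Mul(f, f), 11) = Mul(Pow(f, 2), 11) = Mul(11, Pow(f, 2)))
Function('s')(l) = Rational(-1, 3) (Function('s')(l) = Mul(Rational(-1, 3), Mul(l, Pow(l, -1))) = Mul(Rational(-1, 3), 1) = Rational(-1, 3))
Add(Function('B')(Mul(-1, 51)), Mul(-1, Function('s')(-34))) = Add(Mul(11, Pow(Mul(-1, 51), 2)), Mul(-1, Rational(-1, 3))) = Add(Mul(11, Pow(-51, 2)), Rational(1, 3)) = Add(Mul(11, 2601), Rational(1, 3)) = Add(28611, Rational(1, 3)) = Rational(85834, 3)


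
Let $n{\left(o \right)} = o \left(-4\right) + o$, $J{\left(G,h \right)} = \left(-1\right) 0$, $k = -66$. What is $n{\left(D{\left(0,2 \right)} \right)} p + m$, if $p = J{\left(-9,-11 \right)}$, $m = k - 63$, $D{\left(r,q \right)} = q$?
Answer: $-129$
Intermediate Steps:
$J{\left(G,h \right)} = 0$
$n{\left(o \right)} = - 3 o$ ($n{\left(o \right)} = - 4 o + o = - 3 o$)
$m = -129$ ($m = -66 - 63 = -129$)
$p = 0$
$n{\left(D{\left(0,2 \right)} \right)} p + m = \left(-3\right) 2 \cdot 0 - 129 = \left(-6\right) 0 - 129 = 0 - 129 = -129$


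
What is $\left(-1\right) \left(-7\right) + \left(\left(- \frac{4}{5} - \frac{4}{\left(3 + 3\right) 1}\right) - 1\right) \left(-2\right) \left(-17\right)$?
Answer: $- \frac{1153}{15} \approx -76.867$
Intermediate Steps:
$\left(-1\right) \left(-7\right) + \left(\left(- \frac{4}{5} - \frac{4}{\left(3 + 3\right) 1}\right) - 1\right) \left(-2\right) \left(-17\right) = 7 + \left(\left(\left(-4\right) \frac{1}{5} - \frac{4}{6 \cdot 1}\right) - 1\right) \left(-2\right) \left(-17\right) = 7 + \left(\left(- \frac{4}{5} - \frac{4}{6}\right) - 1\right) \left(-2\right) \left(-17\right) = 7 + \left(\left(- \frac{4}{5} - \frac{2}{3}\right) - 1\right) \left(-2\right) \left(-17\right) = 7 + \left(- \frac{22}{15} - 1\right) \left(-2\right) \left(-17\right) = 7 + \left(- \frac{37}{15}\right) \left(-2\right) \left(-17\right) = 7 + \frac{74}{15} \left(-17\right) = 7 - \frac{1258}{15} = - \frac{1153}{15}$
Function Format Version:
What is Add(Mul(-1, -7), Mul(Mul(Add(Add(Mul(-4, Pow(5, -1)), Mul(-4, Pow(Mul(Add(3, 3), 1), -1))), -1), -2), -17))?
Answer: Rational(-1153, 15) ≈ -76.867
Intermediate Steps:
Add(Mul(-1, -7), Mul(Mul(Add(Add(Mul(-4, Pow(5, -1)), Mul(-4, Pow(Mul(Add(3, 3), 1), -1))), -1), -2), -17)) = Add(7, Mul(Mul(Add(Add(Mul(-4, Rational(1, 5)), Mul(-4, Pow(Mul(6, 1), -1))), -1), -2), -17)) = Add(7, Mul(Mul(Add(Add(Rational(-4, 5), Mul(-4, Pow(6, -1))), -1), -2), -17)) = Add(7, Mul(Mul(Add(Add(Rational(-4, 5), Mul(-4, Rational(1, 6))), -1), -2), -17)) = Add(7, Mul(Mul(Add(Add(Rational(-4, 5), Rational(-2, 3)), -1), -2), -17)) = Add(7, Mul(Mul(Add(Rational(-22, 15), -1), -2), -17)) = Add(7, Mul(Mul(Rational(-37, 15), -2), -17)) = Add(7, Mul(Rational(74, 15), -17)) = Add(7, Rational(-1258, 15)) = Rational(-1153, 15)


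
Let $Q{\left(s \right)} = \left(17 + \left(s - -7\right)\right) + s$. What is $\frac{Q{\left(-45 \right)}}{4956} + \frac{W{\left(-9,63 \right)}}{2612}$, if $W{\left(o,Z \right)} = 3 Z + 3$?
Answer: $\frac{32465}{539378} \approx 0.06019$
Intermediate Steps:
$W{\left(o,Z \right)} = 3 + 3 Z$
$Q{\left(s \right)} = 24 + 2 s$ ($Q{\left(s \right)} = \left(17 + \left(s + 7\right)\right) + s = \left(17 + \left(7 + s\right)\right) + s = \left(24 + s\right) + s = 24 + 2 s$)
$\frac{Q{\left(-45 \right)}}{4956} + \frac{W{\left(-9,63 \right)}}{2612} = \frac{24 + 2 \left(-45\right)}{4956} + \frac{3 + 3 \cdot 63}{2612} = \left(24 - 90\right) \frac{1}{4956} + \left(3 + 189\right) \frac{1}{2612} = \left(-66\right) \frac{1}{4956} + 192 \cdot \frac{1}{2612} = - \frac{11}{826} + \frac{48}{653} = \frac{32465}{539378}$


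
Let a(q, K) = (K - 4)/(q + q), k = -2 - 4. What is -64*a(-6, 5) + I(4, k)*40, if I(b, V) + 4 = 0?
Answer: -464/3 ≈ -154.67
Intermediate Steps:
k = -6
a(q, K) = (-4 + K)/(2*q) (a(q, K) = (-4 + K)/((2*q)) = (-4 + K)*(1/(2*q)) = (-4 + K)/(2*q))
I(b, V) = -4 (I(b, V) = -4 + 0 = -4)
-64*a(-6, 5) + I(4, k)*40 = -32*(-4 + 5)/(-6) - 4*40 = -32*(-1)/6 - 160 = -64*(-1/12) - 160 = 16/3 - 160 = -464/3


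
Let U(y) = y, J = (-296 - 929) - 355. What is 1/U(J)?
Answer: -1/1580 ≈ -0.00063291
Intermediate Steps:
J = -1580 (J = -1225 - 355 = -1580)
1/U(J) = 1/(-1580) = -1/1580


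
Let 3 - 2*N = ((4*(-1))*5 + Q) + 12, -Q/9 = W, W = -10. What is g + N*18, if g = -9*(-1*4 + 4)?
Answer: -711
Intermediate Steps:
Q = 90 (Q = -9*(-10) = 90)
N = -79/2 (N = 3/2 - (((4*(-1))*5 + 90) + 12)/2 = 3/2 - ((-4*5 + 90) + 12)/2 = 3/2 - ((-20 + 90) + 12)/2 = 3/2 - (70 + 12)/2 = 3/2 - 1/2*82 = 3/2 - 41 = -79/2 ≈ -39.500)
g = 0 (g = -9*(-4 + 4) = -9*0 = 0)
g + N*18 = 0 - 79/2*18 = 0 - 711 = -711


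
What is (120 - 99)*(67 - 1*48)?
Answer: 399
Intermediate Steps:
(120 - 99)*(67 - 1*48) = 21*(67 - 48) = 21*19 = 399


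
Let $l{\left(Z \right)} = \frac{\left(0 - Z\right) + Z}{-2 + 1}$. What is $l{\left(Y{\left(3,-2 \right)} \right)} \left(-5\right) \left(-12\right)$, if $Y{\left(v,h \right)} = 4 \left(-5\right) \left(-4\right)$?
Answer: $0$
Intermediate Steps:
$Y{\left(v,h \right)} = 80$ ($Y{\left(v,h \right)} = \left(-20\right) \left(-4\right) = 80$)
$l{\left(Z \right)} = 0$ ($l{\left(Z \right)} = \frac{- Z + Z}{-1} = 0 \left(-1\right) = 0$)
$l{\left(Y{\left(3,-2 \right)} \right)} \left(-5\right) \left(-12\right) = 0 \left(-5\right) \left(-12\right) = 0 \left(-12\right) = 0$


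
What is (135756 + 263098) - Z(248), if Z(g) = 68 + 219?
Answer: 398567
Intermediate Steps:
Z(g) = 287
(135756 + 263098) - Z(248) = (135756 + 263098) - 1*287 = 398854 - 287 = 398567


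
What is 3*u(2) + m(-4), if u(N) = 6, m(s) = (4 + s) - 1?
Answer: 17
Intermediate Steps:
m(s) = 3 + s
3*u(2) + m(-4) = 3*6 + (3 - 4) = 18 - 1 = 17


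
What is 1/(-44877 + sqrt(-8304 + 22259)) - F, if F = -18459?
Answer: 37175155495989/2013931174 - sqrt(13955)/2013931174 ≈ 18459.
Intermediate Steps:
1/(-44877 + sqrt(-8304 + 22259)) - F = 1/(-44877 + sqrt(-8304 + 22259)) - 1*(-18459) = 1/(-44877 + sqrt(13955)) + 18459 = 18459 + 1/(-44877 + sqrt(13955))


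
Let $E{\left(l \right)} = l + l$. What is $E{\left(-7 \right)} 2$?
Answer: $-28$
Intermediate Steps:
$E{\left(l \right)} = 2 l$
$E{\left(-7 \right)} 2 = 2 \left(-7\right) 2 = \left(-14\right) 2 = -28$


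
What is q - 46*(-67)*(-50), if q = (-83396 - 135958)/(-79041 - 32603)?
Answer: -8602060523/55822 ≈ -1.5410e+5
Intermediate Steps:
q = 109677/55822 (q = -219354/(-111644) = -219354*(-1/111644) = 109677/55822 ≈ 1.9648)
q - 46*(-67)*(-50) = 109677/55822 - 46*(-67)*(-50) = 109677/55822 + 3082*(-50) = 109677/55822 - 154100 = -8602060523/55822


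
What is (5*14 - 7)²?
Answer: 3969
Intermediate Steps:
(5*14 - 7)² = (70 - 7)² = 63² = 3969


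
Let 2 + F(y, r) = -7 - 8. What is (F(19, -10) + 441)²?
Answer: 179776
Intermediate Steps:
F(y, r) = -17 (F(y, r) = -2 + (-7 - 8) = -2 - 15 = -17)
(F(19, -10) + 441)² = (-17 + 441)² = 424² = 179776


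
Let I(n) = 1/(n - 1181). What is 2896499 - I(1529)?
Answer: 1007981651/348 ≈ 2.8965e+6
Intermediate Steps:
I(n) = 1/(-1181 + n)
2896499 - I(1529) = 2896499 - 1/(-1181 + 1529) = 2896499 - 1/348 = 1007981651/348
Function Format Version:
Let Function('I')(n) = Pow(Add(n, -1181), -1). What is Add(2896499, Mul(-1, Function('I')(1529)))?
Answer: Rational(1007981651, 348) ≈ 2.8965e+6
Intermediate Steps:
Function('I')(n) = Pow(Add(-1181, n), -1)
Add(2896499, Mul(-1, Function('I')(1529))) = Add(2896499, Mul(-1, Pow(Add(-1181, 1529), -1))) = Add(2896499, Mul(-1, Pow(348, -1))) = Add(2896499, Mul(-1, Rational(1, 348))) = Add(2896499, Rational(-1, 348)) = Rational(1007981651, 348)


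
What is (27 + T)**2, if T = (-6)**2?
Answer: 3969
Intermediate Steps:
T = 36
(27 + T)**2 = (27 + 36)**2 = 63**2 = 3969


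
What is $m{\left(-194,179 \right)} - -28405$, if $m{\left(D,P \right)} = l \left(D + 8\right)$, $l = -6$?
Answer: $29521$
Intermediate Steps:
$m{\left(D,P \right)} = -48 - 6 D$ ($m{\left(D,P \right)} = - 6 \left(D + 8\right) = - 6 \left(8 + D\right) = -48 - 6 D$)
$m{\left(-194,179 \right)} - -28405 = \left(-48 - -1164\right) - -28405 = \left(-48 + 1164\right) + 28405 = 1116 + 28405 = 29521$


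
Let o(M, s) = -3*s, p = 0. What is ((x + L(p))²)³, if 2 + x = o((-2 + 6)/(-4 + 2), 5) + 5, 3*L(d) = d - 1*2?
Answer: 3010936384/729 ≈ 4.1302e+6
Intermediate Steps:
L(d) = -⅔ + d/3 (L(d) = (d - 1*2)/3 = (d - 2)/3 = (-2 + d)/3 = -⅔ + d/3)
x = -12 (x = -2 + (-3*5 + 5) = -2 + (-15 + 5) = -2 - 10 = -12)
((x + L(p))²)³ = ((-12 + (-⅔ + (⅓)*0))²)³ = ((-12 + (-⅔ + 0))²)³ = ((-12 - ⅔)²)³ = ((-38/3)²)³ = (1444/9)³ = 3010936384/729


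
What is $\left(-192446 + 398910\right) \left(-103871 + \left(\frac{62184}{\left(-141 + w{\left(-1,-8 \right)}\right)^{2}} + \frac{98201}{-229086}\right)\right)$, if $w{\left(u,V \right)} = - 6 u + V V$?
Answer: $- \frac{12381524281266759616}{577411263} \approx -2.1443 \cdot 10^{10}$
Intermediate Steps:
$w{\left(u,V \right)} = V^{2} - 6 u$ ($w{\left(u,V \right)} = - 6 u + V^{2} = V^{2} - 6 u$)
$\left(-192446 + 398910\right) \left(-103871 + \left(\frac{62184}{\left(-141 + w{\left(-1,-8 \right)}\right)^{2}} + \frac{98201}{-229086}\right)\right) = \left(-192446 + 398910\right) \left(-103871 + \left(\frac{62184}{\left(-141 - \left(-6 - \left(-8\right)^{2}\right)\right)^{2}} + \frac{98201}{-229086}\right)\right) = 206464 \left(-103871 + \left(\frac{62184}{\left(-141 + \left(64 + 6\right)\right)^{2}} + 98201 \left(- \frac{1}{229086}\right)\right)\right) = 206464 \left(-103871 - \left(\frac{98201}{229086} - \frac{62184}{\left(-141 + 70\right)^{2}}\right)\right) = 206464 \left(-103871 - \left(\frac{98201}{229086} - \frac{62184}{\left(-71\right)^{2}}\right)\right) = 206464 \left(-103871 - \left(\frac{98201}{229086} - \frac{62184}{5041}\right)\right) = 206464 \left(-103871 + \left(62184 \cdot \frac{1}{5041} - \frac{98201}{229086}\right)\right) = 206464 \left(-103871 + \left(\frac{62184}{5041} - \frac{98201}{229086}\right)\right) = 206464 \left(-103871 + \frac{13750452583}{1154822526}\right) = 206464 \left(- \frac{119938820145563}{1154822526}\right) = - \frac{12381524281266759616}{577411263}$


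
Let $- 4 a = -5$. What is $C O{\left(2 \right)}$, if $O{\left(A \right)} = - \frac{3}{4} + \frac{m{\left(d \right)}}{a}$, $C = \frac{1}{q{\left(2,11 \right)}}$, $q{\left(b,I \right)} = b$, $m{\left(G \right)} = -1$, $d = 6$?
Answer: $- \frac{31}{40} \approx -0.775$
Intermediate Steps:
$a = \frac{5}{4}$ ($a = \left(- \frac{1}{4}\right) \left(-5\right) = \frac{5}{4} \approx 1.25$)
$C = \frac{1}{2} \approx 0.5$
$O{\left(A \right)} = - \frac{31}{20}$ ($O{\left(A \right)} = - \frac{3}{4} - \frac{1}{\frac{5}{4}} = \left(-3\right) \frac{1}{4} - \frac{4}{5} = - \frac{3}{4} - \frac{4}{5} = - \frac{31}{20}$)
$C O{\left(2 \right)} = \frac{1}{2} \left(- \frac{31}{20}\right) = - \frac{31}{40}$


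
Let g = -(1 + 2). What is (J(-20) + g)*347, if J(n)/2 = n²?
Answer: 276559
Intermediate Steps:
g = -3 (g = -1*3 = -3)
J(n) = 2*n²
(J(-20) + g)*347 = (2*(-20)² - 3)*347 = (2*400 - 3)*347 = (800 - 3)*347 = 797*347 = 276559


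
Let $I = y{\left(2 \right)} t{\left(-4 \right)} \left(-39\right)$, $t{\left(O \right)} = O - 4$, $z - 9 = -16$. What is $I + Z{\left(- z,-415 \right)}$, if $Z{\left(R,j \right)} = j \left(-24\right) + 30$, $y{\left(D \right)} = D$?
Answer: $10614$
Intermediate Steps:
$z = -7$ ($z = 9 - 16 = -7$)
$t{\left(O \right)} = -4 + O$
$Z{\left(R,j \right)} = 30 - 24 j$ ($Z{\left(R,j \right)} = - 24 j + 30 = 30 - 24 j$)
$I = 624$ ($I = 2 \left(-4 - 4\right) \left(-39\right) = 2 \left(-8\right) \left(-39\right) = \left(-16\right) \left(-39\right) = 624$)
$I + Z{\left(- z,-415 \right)} = 624 + \left(30 - -9960\right) = 624 + \left(30 + 9960\right) = 624 + 9990 = 10614$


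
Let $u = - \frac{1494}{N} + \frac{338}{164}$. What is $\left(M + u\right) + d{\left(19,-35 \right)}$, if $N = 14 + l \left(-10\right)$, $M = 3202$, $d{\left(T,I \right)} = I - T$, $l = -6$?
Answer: $\frac{9496031}{3034} \approx 3129.9$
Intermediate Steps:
$N = 74$ ($N = 14 - -60 = 14 + 60 = 74$)
$u = - \frac{55001}{3034}$ ($u = - \frac{1494}{74} + \frac{338}{164} = \left(-1494\right) \frac{1}{74} + 338 \cdot \frac{1}{164} = - \frac{747}{37} + \frac{169}{82} = - \frac{55001}{3034} \approx -18.128$)
$\left(M + u\right) + d{\left(19,-35 \right)} = \left(3202 - \frac{55001}{3034}\right) - 54 = \frac{9659867}{3034} - 54 = \frac{9496031}{3034}$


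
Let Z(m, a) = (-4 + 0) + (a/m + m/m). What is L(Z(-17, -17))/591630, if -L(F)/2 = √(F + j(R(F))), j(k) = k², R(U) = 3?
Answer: -√7/295815 ≈ -8.9439e-6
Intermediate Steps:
Z(m, a) = -3 + a/m (Z(m, a) = -4 + (a/m + 1) = -4 + (1 + a/m) = -3 + a/m)
L(F) = -2*√(9 + F) (L(F) = -2*√(F + 3²) = -2*√(F + 9) = -2*√(9 + F))
L(Z(-17, -17))/591630 = -2*√(9 + (-3 - 17/(-17)))/591630 = -2*√(9 + (-3 - 17*(-1/17)))*(1/591630) = -2*√(9 + (-3 + 1))*(1/591630) = -2*√(9 - 2)*(1/591630) = -2*√7*(1/591630) = -√7/295815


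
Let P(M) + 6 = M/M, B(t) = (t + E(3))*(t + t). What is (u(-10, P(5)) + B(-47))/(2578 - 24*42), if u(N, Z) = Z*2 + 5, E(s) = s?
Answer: 4131/1570 ≈ 2.6312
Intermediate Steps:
B(t) = 2*t*(3 + t) (B(t) = (t + 3)*(t + t) = (3 + t)*(2*t) = 2*t*(3 + t))
P(M) = -5 (P(M) = -6 + M/M = -6 + 1 = -5)
u(N, Z) = 5 + 2*Z (u(N, Z) = 2*Z + 5 = 5 + 2*Z)
(u(-10, P(5)) + B(-47))/(2578 - 24*42) = ((5 + 2*(-5)) + 2*(-47)*(3 - 47))/(2578 - 24*42) = ((5 - 10) + 2*(-47)*(-44))/(2578 - 1008) = (-5 + 4136)/1570 = 4131*(1/1570) = 4131/1570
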